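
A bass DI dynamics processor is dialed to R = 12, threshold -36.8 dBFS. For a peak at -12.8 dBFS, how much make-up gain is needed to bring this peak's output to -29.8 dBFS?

The peak compresses to -36.8 + 24/12 = -34.8 dBFS.
To reach -29.8 dBFS requires -29.8 − (-34.8) = 5 dB of make-up.

5 dB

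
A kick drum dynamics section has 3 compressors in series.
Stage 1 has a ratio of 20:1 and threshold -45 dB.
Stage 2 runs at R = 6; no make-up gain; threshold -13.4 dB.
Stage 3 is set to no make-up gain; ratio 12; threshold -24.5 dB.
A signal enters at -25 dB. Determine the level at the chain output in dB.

-44 dB

Stage 1: overshoot 20 dB → 20/20 = 1 dB → -44 dB.
Stage 2: -44 dB ≤ -13.4 dB, so stage 2 doesn't engage; output -44 dB.
Stage 3: -44 dB ≤ -24.5 dB, so stage 3 doesn't engage; output -44 dB.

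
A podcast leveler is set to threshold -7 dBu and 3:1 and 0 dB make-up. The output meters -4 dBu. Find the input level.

2 dBu

That's 3 dB above the -7 dBu threshold.
Input overshoot = R × output overshoot = 9 dB → input = -7 + 9 = 2 dBu.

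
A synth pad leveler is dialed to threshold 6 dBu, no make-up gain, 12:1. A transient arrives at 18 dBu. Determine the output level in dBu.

7 dBu

The input is 12 dB above the 6 dBu threshold.
The 12 dB excess becomes 1 dB after 12:1 reduction.
That puts the output at 7 dBu.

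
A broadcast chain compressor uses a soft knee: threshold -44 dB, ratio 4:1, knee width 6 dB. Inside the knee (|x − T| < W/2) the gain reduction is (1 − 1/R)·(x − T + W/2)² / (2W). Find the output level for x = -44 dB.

-44.5625 dB

x − T + W/2 = -44 − (-44) + 3 = 3.
GR = (1 − 1/4) × 3² / 12 = 0.75 × 9 / 12 = 0.5625 dB.
Output = -44 − 0.5625 = -44.5625 dB.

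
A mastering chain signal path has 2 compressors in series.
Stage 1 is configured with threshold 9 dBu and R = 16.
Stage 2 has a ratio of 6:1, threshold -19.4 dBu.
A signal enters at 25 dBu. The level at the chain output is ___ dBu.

Stage 1: overshoot 16 dB → 16/16 = 1 dB → 10 dBu.
Stage 2: overshoot 29.4 dB → 29.4/6 = 4.9 dB → -14.5 dBu.

-14.5 dBu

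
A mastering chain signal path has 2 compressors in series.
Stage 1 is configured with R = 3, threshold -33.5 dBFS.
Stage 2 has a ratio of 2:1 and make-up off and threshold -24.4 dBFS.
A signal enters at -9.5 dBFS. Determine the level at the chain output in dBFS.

-25.5 dBFS

Stage 1: -9.5 dBFS is 24 dB over -33.5 dBFS; at 3:1 that becomes 8 dB over, giving -25.5 dBFS.
Stage 2: -25.5 dBFS is at or below the -24.4 dBFS threshold — no compression; output -25.5 dBFS.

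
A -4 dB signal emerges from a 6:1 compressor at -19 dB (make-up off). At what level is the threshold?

-22 dB

Gain reduction = -4 − (-19) = 15 dB; output overshoot = GR / (R − 1) = 15 / 5 = 3 dB.
Threshold = output − output overshoot = -19 − 3 = -22 dB.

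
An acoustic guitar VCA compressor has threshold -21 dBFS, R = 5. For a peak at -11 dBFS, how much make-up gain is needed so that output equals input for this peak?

8 dB

Without make-up, output = threshold + overshoot/5 = -21 + 2 = -19 dBFS.
Gap to target: 8 dB.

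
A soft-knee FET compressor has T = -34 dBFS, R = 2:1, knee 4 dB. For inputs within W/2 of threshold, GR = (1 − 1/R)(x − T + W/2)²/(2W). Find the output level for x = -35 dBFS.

-35.0625 dBFS

x − T + W/2 = -35 − (-34) + 2 = 1.
GR = (1 − 1/2) × 1² / 8 = 0.5 × 1 / 8 = 0.0625 dB.
Output = -35 − 0.0625 = -35.0625 dBFS.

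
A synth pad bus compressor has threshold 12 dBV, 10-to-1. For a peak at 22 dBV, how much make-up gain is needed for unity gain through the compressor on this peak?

9 dB

Overshoot 10 dB → 10/10 = 1 dB after compression, so the compressed level is 12 + 1 = 13 dBV.
Make-up = target − compressed = 22 − 13 = 9 dB.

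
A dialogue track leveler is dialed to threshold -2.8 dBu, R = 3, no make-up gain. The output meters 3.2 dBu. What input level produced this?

The compressed level sits 3.2 − (-2.8) = 6 dB over threshold.
Before 3:1 compression the overshoot was 6 × 3 = 18 dB, so input = -2.8 + 18 = 15.2 dBu.

15.2 dBu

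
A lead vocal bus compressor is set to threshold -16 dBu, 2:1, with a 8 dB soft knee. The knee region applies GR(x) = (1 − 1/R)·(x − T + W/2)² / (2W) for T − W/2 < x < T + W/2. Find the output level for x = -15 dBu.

x − T + W/2 = -15 − (-16) + 4 = 5.
GR = (1 − 1/2) × 5² / 16 = 0.5 × 25 / 16 = 0.78125 dB.
Output = -15 − 0.78125 = -15.78125 dBu.

-15.78125 dBu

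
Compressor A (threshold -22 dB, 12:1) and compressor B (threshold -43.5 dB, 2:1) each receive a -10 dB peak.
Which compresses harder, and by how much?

A: 12 dB over, compressed to 1 dB over, so 11 dB of GR.
B: 33.5 dB over, compressed to 16.75 dB over, so 16.75 dB of GR.
Difference: 5.75 dB in favour of B.

B, by 5.75 dB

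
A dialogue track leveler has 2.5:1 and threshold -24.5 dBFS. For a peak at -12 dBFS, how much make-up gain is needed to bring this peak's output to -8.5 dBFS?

Overshoot 12.5 dB → 12.5/2.5 = 5 dB after compression, so the compressed level is -24.5 + 5 = -19.5 dBFS.
Make-up = target − compressed = -8.5 − (-19.5) = 11 dB.

11 dB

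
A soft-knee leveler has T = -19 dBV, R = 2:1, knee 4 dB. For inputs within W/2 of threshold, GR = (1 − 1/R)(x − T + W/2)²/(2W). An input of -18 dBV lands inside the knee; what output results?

x − T + W/2 = -18 − (-19) + 2 = 3.
GR = (1 − 1/2) × 3² / 8 = 0.5 × 9 / 8 = 0.5625 dB.
Output = -18 − 0.5625 = -18.5625 dBV.

-18.5625 dBV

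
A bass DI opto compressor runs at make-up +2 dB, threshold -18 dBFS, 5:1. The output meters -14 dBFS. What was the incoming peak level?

Remove make-up: -14 − 2 = -16 dBFS.
The compressed level sits -16 − (-18) = 2 dB over threshold.
Undo the ratio: input overshoot = 2 × 5 = 10 dB, giving input = -8 dBFS.

-8 dBFS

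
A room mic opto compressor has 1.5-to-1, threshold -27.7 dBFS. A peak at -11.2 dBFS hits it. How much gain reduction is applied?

5.5 dB

Overshoot = -11.2 − (-27.7) = 16.5 dB.
A 1.5:1 ratio leaves 11 dB of that excess.
GR = overshoot in − overshoot out = 16.5 − 11 = 5.5 dB.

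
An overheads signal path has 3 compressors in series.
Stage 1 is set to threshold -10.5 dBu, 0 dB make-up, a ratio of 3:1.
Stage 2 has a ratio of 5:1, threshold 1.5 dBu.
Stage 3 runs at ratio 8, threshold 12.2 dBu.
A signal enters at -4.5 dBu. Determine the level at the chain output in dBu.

-8.5 dBu

Stage 1: -4.5 dBu is 6 dB over -10.5 dBu; at 3:1 that becomes 2 dB over, giving -8.5 dBu.
Stage 2: below threshold (-8.5 ≤ 1.5); passes unchanged; output -8.5 dBu.
Stage 3: -8.5 dBu ≤ 12.2 dBu, so stage 3 doesn't engage; output -8.5 dBu.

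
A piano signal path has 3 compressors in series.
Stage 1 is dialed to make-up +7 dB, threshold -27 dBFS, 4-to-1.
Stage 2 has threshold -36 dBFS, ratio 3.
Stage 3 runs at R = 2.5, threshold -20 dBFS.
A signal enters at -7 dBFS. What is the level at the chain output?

Stage 1: -7 dBFS is 20 dB over -27 dBFS; at 4:1 that becomes 5 dB over, giving -22 dBFS; +7 dB make-up → -15 dBFS.
Stage 2: 21 dB above -36 dBFS, reduced 3:1 to 7 dB above → -29 dBFS.
Stage 3: below threshold (-29 ≤ -20); passes unchanged; output -29 dBFS.

-29 dBFS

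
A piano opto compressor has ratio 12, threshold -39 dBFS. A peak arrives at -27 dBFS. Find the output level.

-38 dBFS

The input is 12 dB above the -39 dBFS threshold.
At 12:1 the overshoot is divided by 12, leaving 1 dB above threshold.
That puts the output at -38 dBFS.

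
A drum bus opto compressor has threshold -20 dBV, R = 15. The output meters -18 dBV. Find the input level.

10 dBV

That's 2 dB above the -20 dBV threshold.
Input overshoot = R × output overshoot = 30 dB → input = -20 + 30 = 10 dBV.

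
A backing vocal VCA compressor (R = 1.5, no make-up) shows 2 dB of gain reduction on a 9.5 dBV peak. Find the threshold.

3.5 dBV

Gain reduction = 9.5 − 7.5 = 2 dB; output overshoot = GR / (R − 1) = 2 / 0.5 = 4 dB.
Threshold = output − output overshoot = 7.5 − 4 = 3.5 dBV.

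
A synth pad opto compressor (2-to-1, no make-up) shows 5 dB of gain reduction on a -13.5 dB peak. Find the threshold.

Let T be the threshold. Output overshoot = (input overshoot)/R, so -18.5 − T = (-13.5 − T)/2.
2·(-18.5 − T) = -13.5 − T → 1·T = -37 − (-13.5) = -23.5.
T = -23.5/1 = -23.5 dB.

-23.5 dB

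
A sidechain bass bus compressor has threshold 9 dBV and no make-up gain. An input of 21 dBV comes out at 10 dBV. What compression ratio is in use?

Input overshoot = 21 − 9 = 12 dB; output overshoot = 10 − 9 = 1 dB.
Ratio = 12 / 1 = 12.

12:1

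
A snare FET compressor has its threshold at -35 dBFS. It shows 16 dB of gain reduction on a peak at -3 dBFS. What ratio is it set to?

Input overshoot = -3 − (-35) = 32 dB.
Output overshoot = 32 − 16 = 16 dB.
Ratio = input overshoot / output overshoot = 32 / 16 = 2.

2:1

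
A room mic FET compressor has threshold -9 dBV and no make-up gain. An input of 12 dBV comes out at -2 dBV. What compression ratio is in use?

3:1

Input overshoot = 12 − (-9) = 21 dB; output overshoot = -2 − (-9) = 7 dB.
Ratio = 21 / 7 = 3.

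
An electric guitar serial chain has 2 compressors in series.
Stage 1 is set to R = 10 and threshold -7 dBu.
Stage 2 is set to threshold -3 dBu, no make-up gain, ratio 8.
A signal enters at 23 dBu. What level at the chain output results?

Stage 1: 30 dB above -7 dBu, reduced 10:1 to 3 dB above → -4 dBu.
Stage 2: -4 dBu is at or below the -3 dBu threshold — no compression; output -4 dBu.

-4 dBu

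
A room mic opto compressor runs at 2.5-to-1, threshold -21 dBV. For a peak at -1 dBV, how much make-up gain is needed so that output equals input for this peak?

12 dB

The peak compresses to -21 + 20/2.5 = -13 dBV.
To reach -1 dBV requires -1 − (-13) = 12 dB of make-up.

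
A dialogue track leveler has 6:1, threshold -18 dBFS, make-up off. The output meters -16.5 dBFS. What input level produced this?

-9 dBFS

The compressed level sits -16.5 − (-18) = 1.5 dB over threshold.
Input overshoot = R × output overshoot = 9 dB → input = -18 + 9 = -9 dBFS.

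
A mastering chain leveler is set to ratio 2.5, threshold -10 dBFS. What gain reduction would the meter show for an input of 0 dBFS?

6 dB

0 dBFS exceeds the threshold by 10 dB.
A 2.5:1 ratio leaves 4 dB of that excess.
So the signal is attenuated by 10 − 4 = 6 dB.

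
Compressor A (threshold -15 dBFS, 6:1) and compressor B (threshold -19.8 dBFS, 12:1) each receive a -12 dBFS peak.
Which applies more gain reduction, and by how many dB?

A: GR = 3 − 3/6 = 2.5 dB.
B: GR = 7.8 − 7.8/12 = 7.15 dB.
B applies 4.65 dB more gain reduction.

B, by 4.65 dB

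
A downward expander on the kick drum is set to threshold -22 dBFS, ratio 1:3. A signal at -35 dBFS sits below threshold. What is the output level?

-61 dBFS

Below threshold, a 1:3 expander applies gain = (3−1)×(T − x) of attenuation.
(3−1) × 13 = 26 dB, so output = -35 − 26 = -61 dBFS.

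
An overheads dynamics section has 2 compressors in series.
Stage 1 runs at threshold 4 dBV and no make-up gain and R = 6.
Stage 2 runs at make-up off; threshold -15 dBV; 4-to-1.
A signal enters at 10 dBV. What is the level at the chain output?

Stage 1: 10 dBV is 6 dB over 4 dBV; at 6:1 that becomes 1 dB over, giving 5 dBV.
Stage 2: 5 dBV is 20 dB over -15 dBV; at 4:1 that becomes 5 dB over, giving -10 dBV.

-10 dBV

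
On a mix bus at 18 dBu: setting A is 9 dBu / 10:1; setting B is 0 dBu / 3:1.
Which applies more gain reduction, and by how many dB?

A: GR = 9 − 9/10 = 8.1 dB.
B: GR = 18 − 18/3 = 12 dB.
Difference: 3.9 dB in favour of B.

B, by 3.9 dB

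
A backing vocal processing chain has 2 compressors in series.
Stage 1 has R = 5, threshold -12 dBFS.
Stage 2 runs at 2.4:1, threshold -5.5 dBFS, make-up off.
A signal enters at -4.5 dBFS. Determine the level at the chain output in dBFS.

-10.5 dBFS

Stage 1: overshoot 7.5 dB → 7.5/5 = 1.5 dB → -10.5 dBFS.
Stage 2: -10.5 dBFS is at or below the -5.5 dBFS threshold — no compression; output -10.5 dBFS.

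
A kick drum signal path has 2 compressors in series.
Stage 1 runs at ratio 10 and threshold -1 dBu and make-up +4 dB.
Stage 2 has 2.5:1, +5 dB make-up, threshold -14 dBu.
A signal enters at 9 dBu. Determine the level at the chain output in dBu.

Stage 1: 10 dB above -1 dBu, reduced 10:1 to 1 dB above → 0 dBu; +4 dB make-up → 4 dBu.
Stage 2: 4 dBu is 18 dB over -14 dBu; at 2.5:1 that becomes 7.2 dB over, giving -6.8 dBu; +5 dB make-up → -1.8 dBu.

-1.8 dBu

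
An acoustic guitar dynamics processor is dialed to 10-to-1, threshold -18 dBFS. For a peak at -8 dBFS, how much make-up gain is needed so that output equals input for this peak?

Overshoot 10 dB → 10/10 = 1 dB after compression, so the compressed level is -18 + 1 = -17 dBFS.
Make-up = target − compressed = -8 − (-17) = 9 dB.

9 dB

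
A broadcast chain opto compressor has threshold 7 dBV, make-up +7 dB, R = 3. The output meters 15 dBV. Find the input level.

Stripping the +7 dB make-up gives 8 dBV at the gain stage.
That's 1 dB above the 7 dBV threshold.
Input overshoot = R × output overshoot = 3 dB → input = 7 + 3 = 10 dBV.

10 dBV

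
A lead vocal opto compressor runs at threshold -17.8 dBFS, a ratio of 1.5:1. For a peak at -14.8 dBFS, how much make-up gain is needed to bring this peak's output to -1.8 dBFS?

14 dB

The peak compresses to -17.8 + 3/1.5 = -15.8 dBFS.
To reach -1.8 dBFS requires -1.8 − (-15.8) = 14 dB of make-up.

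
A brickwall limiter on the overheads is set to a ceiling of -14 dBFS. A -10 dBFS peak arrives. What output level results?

-14 dBFS

At ∞:1, everything above -14 dBFS is held at the ceiling.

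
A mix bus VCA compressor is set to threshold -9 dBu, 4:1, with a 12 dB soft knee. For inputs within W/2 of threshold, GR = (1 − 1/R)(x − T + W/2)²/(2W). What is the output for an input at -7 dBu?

-9 dBu

x − T + W/2 = -7 − (-9) + 6 = 8.
GR = (1 − 1/4) × 8² / 24 = 0.75 × 64 / 24 = 2 dB.
Output = -7 − 2 = -9 dBu.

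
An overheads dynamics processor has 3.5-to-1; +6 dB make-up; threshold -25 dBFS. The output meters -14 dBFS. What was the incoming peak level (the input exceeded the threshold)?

Before make-up, the level was -14 − 6 = -20 dBFS.
Post-compression overshoot = -20 − (-25) = 5 dB.
Undo the ratio: input overshoot = 5 × 3.5 = 17.5 dB, giving input = -7.5 dBFS.

-7.5 dBFS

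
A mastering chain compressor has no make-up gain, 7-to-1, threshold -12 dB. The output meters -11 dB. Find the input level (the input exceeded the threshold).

That's 1 dB above the -12 dB threshold.
Before 7:1 compression the overshoot was 1 × 7 = 7 dB, so input = -12 + 7 = -5 dB.

-5 dB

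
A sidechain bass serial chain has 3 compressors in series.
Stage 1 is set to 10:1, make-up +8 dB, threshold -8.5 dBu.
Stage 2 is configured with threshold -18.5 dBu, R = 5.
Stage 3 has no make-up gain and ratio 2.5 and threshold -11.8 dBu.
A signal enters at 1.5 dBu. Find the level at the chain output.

-14.7 dBu

Stage 1: 10 dB above -8.5 dBu, reduced 10:1 to 1 dB above → -7.5 dBu; +8 dB make-up → 0.5 dBu.
Stage 2: 0.5 dBu is 19 dB over -18.5 dBu; at 5:1 that becomes 3.8 dB over, giving -14.7 dBu.
Stage 3: -14.7 dBu is at or below the -11.8 dBu threshold — no compression; output -14.7 dBu.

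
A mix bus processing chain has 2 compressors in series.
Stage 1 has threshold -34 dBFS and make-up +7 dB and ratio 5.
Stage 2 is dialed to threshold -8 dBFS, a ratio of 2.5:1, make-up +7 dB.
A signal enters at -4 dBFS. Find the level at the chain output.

Stage 1: overshoot 30 dB → 30/5 = 6 dB → -28 dBFS; +7 dB make-up → -21 dBFS.
Stage 2: -21 dBFS is at or below the -8 dBFS threshold — no compression; make-up brings it to -14 dBFS.

-14 dBFS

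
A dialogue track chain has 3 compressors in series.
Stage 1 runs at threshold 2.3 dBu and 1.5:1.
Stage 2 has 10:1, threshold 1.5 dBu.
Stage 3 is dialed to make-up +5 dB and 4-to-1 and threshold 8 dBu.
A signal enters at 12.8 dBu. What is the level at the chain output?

7.28 dBu

Stage 1: 12.8 dBu is 10.5 dB over 2.3 dBu; at 1.5:1 that becomes 7 dB over, giving 9.3 dBu.
Stage 2: 9.3 dBu is 7.8 dB over 1.5 dBu; at 10:1 that becomes 0.78 dB over, giving 2.28 dBu.
Stage 3: 2.28 dBu ≤ 8 dBu, so stage 3 doesn't engage; make-up brings it to 7.28 dBu.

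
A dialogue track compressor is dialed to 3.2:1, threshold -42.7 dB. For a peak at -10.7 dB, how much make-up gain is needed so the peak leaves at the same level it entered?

Without make-up, output = threshold + overshoot/3.2 = -42.7 + 10 = -32.7 dB.
Gap to target: 22 dB.

22 dB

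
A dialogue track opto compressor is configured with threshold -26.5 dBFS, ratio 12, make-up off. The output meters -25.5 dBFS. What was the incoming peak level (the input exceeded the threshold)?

-14.5 dBFS

The compressed level sits -25.5 − (-26.5) = 1 dB over threshold.
Input overshoot = R × output overshoot = 12 dB → input = -26.5 + 12 = -14.5 dBFS.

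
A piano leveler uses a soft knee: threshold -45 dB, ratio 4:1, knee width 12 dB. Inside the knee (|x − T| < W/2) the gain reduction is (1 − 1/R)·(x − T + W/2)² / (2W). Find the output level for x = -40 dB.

-43.78125 dB

x − T + W/2 = -40 − (-45) + 6 = 11.
GR = (1 − 1/4) × 11² / 24 = 0.75 × 121 / 24 = 3.78125 dB.
Output = -40 − 3.78125 = -43.78125 dB.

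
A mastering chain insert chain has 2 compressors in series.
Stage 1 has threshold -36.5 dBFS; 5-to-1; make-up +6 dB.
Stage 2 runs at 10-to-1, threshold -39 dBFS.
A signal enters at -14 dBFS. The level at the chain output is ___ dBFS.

Stage 1: overshoot 22.5 dB → 22.5/5 = 4.5 dB → -32 dBFS; +6 dB make-up → -26 dBFS.
Stage 2: -26 dBFS is 13 dB over -39 dBFS; at 10:1 that becomes 1.3 dB over, giving -37.7 dBFS.

-37.7 dBFS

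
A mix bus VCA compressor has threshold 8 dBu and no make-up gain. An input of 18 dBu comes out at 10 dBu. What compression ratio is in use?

Input overshoot = 18 − 8 = 10 dB; output overshoot = 10 − 8 = 2 dB.
Ratio = 10 / 2 = 5.

5:1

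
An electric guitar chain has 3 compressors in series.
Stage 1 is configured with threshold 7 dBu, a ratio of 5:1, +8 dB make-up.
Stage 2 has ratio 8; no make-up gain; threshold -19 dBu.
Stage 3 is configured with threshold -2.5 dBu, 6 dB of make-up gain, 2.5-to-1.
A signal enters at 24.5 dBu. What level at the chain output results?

-8.3125 dBu

Stage 1: overshoot 17.5 dB → 17.5/5 = 3.5 dB → 10.5 dBu; +8 dB make-up → 18.5 dBu.
Stage 2: 18.5 dBu is 37.5 dB over -19 dBu; at 8:1 that becomes 4.6875 dB over, giving -14.3125 dBu.
Stage 3: -14.3125 dBu ≤ -2.5 dBu, so stage 3 doesn't engage; make-up brings it to -8.3125 dBu.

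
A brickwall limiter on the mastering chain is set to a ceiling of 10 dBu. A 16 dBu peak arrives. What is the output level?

10 dBu

A brickwall limiter is an ∞:1 compressor: any input above the ceiling is clamped to 10 dBu.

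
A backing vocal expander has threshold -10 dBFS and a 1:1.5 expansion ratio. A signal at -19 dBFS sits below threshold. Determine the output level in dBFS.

The input is 9 dB below the -10 dBFS threshold.
A 1:1.5 expander multiplies undershoot by 1.5: 9 × 1.5 = 13.5 dB below threshold.
Output = -10 − 13.5 = -23.5 dBFS.

-23.5 dBFS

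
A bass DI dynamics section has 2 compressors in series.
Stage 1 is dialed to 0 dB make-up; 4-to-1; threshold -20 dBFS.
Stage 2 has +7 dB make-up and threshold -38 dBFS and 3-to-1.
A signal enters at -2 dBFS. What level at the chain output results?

Stage 1: -2 dBFS is 18 dB over -20 dBFS; at 4:1 that becomes 4.5 dB over, giving -15.5 dBFS.
Stage 2: -15.5 dBFS is 22.5 dB over -38 dBFS; at 3:1 that becomes 7.5 dB over, giving -30.5 dBFS; +7 dB make-up → -23.5 dBFS.

-23.5 dBFS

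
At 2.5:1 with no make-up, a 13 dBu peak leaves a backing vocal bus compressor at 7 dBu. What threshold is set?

3 dBu

Gain reduction = 13 − 7 = 6 dB; output overshoot = GR / (R − 1) = 6 / 1.5 = 4 dB.
Threshold = output − output overshoot = 7 − 4 = 3 dBu.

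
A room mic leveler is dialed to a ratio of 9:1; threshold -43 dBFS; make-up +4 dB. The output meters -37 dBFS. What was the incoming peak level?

-25 dBFS

Before make-up, the level was -37 − 4 = -41 dBFS.
Post-compression overshoot = -41 − (-43) = 2 dB.
Input overshoot = R × output overshoot = 18 dB → input = -43 + 18 = -25 dBFS.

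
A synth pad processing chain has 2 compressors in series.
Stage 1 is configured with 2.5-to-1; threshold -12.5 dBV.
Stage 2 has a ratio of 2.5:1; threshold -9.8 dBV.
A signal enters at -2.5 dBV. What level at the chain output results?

-9.28 dBV

Stage 1: -2.5 dBV is 10 dB over -12.5 dBV; at 2.5:1 that becomes 4 dB over, giving -8.5 dBV.
Stage 2: overshoot 1.3 dB → 1.3/2.5 = 0.52 dB → -9.28 dBV.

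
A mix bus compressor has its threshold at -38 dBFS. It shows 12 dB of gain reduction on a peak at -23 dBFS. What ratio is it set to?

Input overshoot = -23 − (-38) = 15 dB.
Output overshoot = 15 − 12 = 3 dB.
Ratio = input overshoot / output overshoot = 15 / 3 = 5.

5:1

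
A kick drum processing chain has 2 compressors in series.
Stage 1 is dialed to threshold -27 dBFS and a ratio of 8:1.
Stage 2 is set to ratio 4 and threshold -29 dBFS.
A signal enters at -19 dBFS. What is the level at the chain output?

Stage 1: 8 dB above -27 dBFS, reduced 8:1 to 1 dB above → -26 dBFS.
Stage 2: 3 dB above -29 dBFS, reduced 4:1 to 0.75 dB above → -28.25 dBFS.

-28.25 dBFS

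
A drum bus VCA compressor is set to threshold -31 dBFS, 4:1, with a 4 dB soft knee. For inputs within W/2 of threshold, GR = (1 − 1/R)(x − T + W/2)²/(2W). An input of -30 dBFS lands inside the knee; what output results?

-30.84375 dBFS

x − T + W/2 = -30 − (-31) + 2 = 3.
GR = (1 − 1/4) × 3² / 8 = 0.75 × 9 / 8 = 0.84375 dB.
Output = -30 − 0.84375 = -30.84375 dBFS.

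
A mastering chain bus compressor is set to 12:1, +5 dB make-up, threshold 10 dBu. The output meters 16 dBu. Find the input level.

Stripping the +5 dB make-up gives 11 dBu at the gain stage.
Post-compression overshoot = 11 − 10 = 1 dB.
Input overshoot = R × output overshoot = 12 dB → input = 10 + 12 = 22 dBu.

22 dBu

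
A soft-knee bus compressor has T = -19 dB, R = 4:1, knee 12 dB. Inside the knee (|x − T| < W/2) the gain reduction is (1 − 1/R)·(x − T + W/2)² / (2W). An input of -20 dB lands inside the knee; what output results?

-20.78125 dB

x − T + W/2 = -20 − (-19) + 6 = 5.
GR = (1 − 1/4) × 5² / 24 = 0.75 × 25 / 24 = 0.78125 dB.
Output = -20 − 0.78125 = -20.78125 dB.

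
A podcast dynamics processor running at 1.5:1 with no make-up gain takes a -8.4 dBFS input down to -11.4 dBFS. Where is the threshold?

-17.4 dBFS

Input is 9 dB above T (since output overshoot × R = input overshoot: (-11.4 − T)·1.5 = -8.4 − T gives T = -17.4 dBFS).
Check: -17.4 + (-8.4 − (-17.4))/1.5 = -17.4 + 6 = -11.4 dBFS. ✓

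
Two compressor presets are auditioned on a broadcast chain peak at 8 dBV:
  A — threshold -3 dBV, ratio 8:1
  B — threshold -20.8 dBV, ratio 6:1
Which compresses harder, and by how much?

B, by 14.375 dB

A: overshoot 11 dB → output overshoot 1.375 dB → GR 9.625 dB.
B: overshoot 28.8 dB → output overshoot 4.8 dB → GR 24 dB.
B reduces 14.375 dB more.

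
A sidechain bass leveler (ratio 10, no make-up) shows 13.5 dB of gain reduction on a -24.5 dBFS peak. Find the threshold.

-39.5 dBFS

Input is 15 dB above T (since output overshoot × R = input overshoot: (-38 − T)·10 = -24.5 − T gives T = -39.5 dBFS).
Check: -39.5 + (-24.5 − (-39.5))/10 = -39.5 + 1.5 = -38 dBFS. ✓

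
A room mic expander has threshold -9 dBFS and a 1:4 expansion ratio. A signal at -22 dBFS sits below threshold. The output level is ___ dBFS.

-61 dBFS

Below threshold, a 1:4 expander applies gain = (4−1)×(T − x) of attenuation.
(4−1) × 13 = 39 dB, so output = -22 − 39 = -61 dBFS.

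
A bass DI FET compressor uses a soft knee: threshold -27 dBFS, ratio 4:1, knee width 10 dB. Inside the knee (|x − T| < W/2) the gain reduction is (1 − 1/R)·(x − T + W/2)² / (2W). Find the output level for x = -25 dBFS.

x − T + W/2 = -25 − (-27) + 5 = 7.
GR = (1 − 1/4) × 7² / 20 = 0.75 × 49 / 20 = 1.8375 dB.
Output = -25 − 1.8375 = -26.8375 dBFS.

-26.8375 dBFS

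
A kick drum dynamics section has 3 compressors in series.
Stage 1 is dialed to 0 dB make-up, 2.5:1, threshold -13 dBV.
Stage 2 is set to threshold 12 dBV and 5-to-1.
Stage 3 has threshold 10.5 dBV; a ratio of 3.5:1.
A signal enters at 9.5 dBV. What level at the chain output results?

Stage 1: overshoot 22.5 dB → 22.5/2.5 = 9 dB → -4 dBV.
Stage 2: below threshold (-4 ≤ 12); passes unchanged; output -4 dBV.
Stage 3: below threshold (-4 ≤ 10.5); passes unchanged; output -4 dBV.

-4 dBV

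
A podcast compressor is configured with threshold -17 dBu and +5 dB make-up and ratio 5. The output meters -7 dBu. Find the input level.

8 dBu

Before make-up, the level was -7 − 5 = -12 dBu.
The compressed level sits -12 − (-17) = 5 dB over threshold.
Before 5:1 compression the overshoot was 5 × 5 = 25 dB, so input = -17 + 25 = 8 dBu.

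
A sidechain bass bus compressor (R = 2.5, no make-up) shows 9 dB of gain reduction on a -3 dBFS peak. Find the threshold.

-18 dBFS

Gain reduction = -3 − (-12) = 9 dB; output overshoot = GR / (R − 1) = 9 / 1.5 = 6 dB.
Threshold = output − output overshoot = -12 − 6 = -18 dBFS.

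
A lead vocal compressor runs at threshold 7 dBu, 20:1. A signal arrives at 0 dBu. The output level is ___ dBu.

0 dBu is 7 dB below the 7 dBu threshold, so no gain reduction is applied.
Output = input = 0 dBu.

0 dBu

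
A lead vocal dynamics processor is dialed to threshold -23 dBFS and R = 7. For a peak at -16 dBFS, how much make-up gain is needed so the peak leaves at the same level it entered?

6 dB

Overshoot 7 dB → 7/7 = 1 dB after compression, so the compressed level is -23 + 1 = -22 dBFS.
Make-up = target − compressed = -16 − (-22) = 6 dB.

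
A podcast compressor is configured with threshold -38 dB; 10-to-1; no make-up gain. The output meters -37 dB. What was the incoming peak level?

The compressed level sits -37 − (-38) = 1 dB over threshold.
Input overshoot = R × output overshoot = 10 dB → input = -38 + 10 = -28 dB.

-28 dB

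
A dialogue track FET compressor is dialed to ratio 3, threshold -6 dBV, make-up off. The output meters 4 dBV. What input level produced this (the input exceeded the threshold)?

That's 10 dB above the -6 dBV threshold.
Input overshoot = R × output overshoot = 30 dB → input = -6 + 30 = 24 dBV.

24 dBV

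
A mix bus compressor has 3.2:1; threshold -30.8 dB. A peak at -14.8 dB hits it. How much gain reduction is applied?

-14.8 dB exceeds the threshold by 16 dB.
At 3.2:1, output sits 16/3.2 = 5 dB above threshold.
Gain reduction = 16 − 5 = 11 dB.

11 dB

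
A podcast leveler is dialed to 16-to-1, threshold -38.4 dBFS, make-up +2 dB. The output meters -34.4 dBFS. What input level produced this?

Remove make-up: -34.4 − 2 = -36.4 dBFS.
That's 2 dB above the -38.4 dBFS threshold.
Input overshoot = R × output overshoot = 32 dB → input = -38.4 + 32 = -6.4 dBFS.

-6.4 dBFS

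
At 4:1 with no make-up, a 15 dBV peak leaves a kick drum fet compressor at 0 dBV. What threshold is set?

Let T be the threshold. Output overshoot = (input overshoot)/R, so 0 − T = (15 − T)/4.
4·(0 − T) = 15 − T → 3·T = 0 − 15 = -15.
T = -15/3 = -5 dBV.

-5 dBV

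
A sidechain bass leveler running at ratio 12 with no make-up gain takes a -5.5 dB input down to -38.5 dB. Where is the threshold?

-41.5 dB

Gain reduction = -5.5 − (-38.5) = 33 dB; output overshoot = GR / (R − 1) = 33 / 11 = 3 dB.
Threshold = output − output overshoot = -38.5 − 3 = -41.5 dB.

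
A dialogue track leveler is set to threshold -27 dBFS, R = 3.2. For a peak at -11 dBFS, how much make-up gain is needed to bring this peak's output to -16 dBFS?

6 dB

Overshoot 16 dB → 16/3.2 = 5 dB after compression, so the compressed level is -27 + 5 = -22 dBFS.
Make-up = target − compressed = -16 − (-22) = 6 dB.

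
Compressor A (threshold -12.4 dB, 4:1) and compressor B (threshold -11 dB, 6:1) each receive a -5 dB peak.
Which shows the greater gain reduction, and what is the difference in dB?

A, by 0.55 dB

A: overshoot 7.4 dB → output overshoot 1.85 dB → GR 5.55 dB.
B: overshoot 6 dB → output overshoot 1 dB → GR 5 dB.
Difference: 0.55 dB in favour of A.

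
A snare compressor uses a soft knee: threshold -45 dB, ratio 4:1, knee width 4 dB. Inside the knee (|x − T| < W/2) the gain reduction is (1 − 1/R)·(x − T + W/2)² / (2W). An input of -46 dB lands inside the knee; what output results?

-46.09375 dB

x − T + W/2 = -46 − (-45) + 2 = 1.
GR = (1 − 1/4) × 1² / 8 = 0.75 × 1 / 8 = 0.09375 dB.
Output = -46 − 0.09375 = -46.09375 dB.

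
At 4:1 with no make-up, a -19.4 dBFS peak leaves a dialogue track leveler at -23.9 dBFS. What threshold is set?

-25.4 dBFS

Let T be the threshold. Output overshoot = (input overshoot)/R, so -23.9 − T = (-19.4 − T)/4.
4·(-23.9 − T) = -19.4 − T → 3·T = -95.6 − (-19.4) = -76.2.
T = -76.2/3 = -25.4 dBFS.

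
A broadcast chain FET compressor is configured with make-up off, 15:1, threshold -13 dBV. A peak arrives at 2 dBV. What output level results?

-12 dBV

2 dBV sits 15 dB over threshold.
At 15:1 the overshoot is divided by 15, leaving 1 dB above threshold.
That puts the output at -12 dBV.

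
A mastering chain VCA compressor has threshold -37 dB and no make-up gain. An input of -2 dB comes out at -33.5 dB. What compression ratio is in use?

Input overshoot = -2 − (-37) = 35 dB; output overshoot = -33.5 − (-37) = 3.5 dB.
Ratio = 35 / 3.5 = 10.

10:1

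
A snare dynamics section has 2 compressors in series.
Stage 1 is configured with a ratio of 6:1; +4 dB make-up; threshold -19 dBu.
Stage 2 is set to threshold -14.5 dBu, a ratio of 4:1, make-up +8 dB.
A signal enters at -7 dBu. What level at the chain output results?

Stage 1: 12 dB above -19 dBu, reduced 6:1 to 2 dB above → -17 dBu; +4 dB make-up → -13 dBu.
Stage 2: overshoot 1.5 dB → 1.5/4 = 0.375 dB → -14.125 dBu; +8 dB make-up → -6.125 dBu.

-6.125 dBu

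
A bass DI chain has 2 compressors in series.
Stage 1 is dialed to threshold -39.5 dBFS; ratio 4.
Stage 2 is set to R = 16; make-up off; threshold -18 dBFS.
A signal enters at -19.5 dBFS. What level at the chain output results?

-34.5 dBFS

Stage 1: 20 dB above -39.5 dBFS, reduced 4:1 to 5 dB above → -34.5 dBFS.
Stage 2: -34.5 dBFS ≤ -18 dBFS, so stage 2 doesn't engage; output -34.5 dBFS.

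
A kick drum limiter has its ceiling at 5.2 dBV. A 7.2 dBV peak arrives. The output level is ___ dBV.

5.2 dBV

A brickwall limiter is an ∞:1 compressor: any input above the ceiling is clamped to 5.2 dBV.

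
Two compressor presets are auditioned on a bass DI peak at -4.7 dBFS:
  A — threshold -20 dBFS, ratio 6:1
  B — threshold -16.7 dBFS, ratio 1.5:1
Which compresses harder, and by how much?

A: overshoot 15.3 dB → output overshoot 2.55 dB → GR 12.75 dB.
B: overshoot 12 dB → output overshoot 8 dB → GR 4 dB.
Difference: 8.75 dB in favour of A.

A, by 8.75 dB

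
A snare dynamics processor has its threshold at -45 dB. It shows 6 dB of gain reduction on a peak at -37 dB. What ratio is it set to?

Input overshoot = -37 − (-45) = 8 dB.
Output overshoot = 8 − 6 = 2 dB.
Ratio = input overshoot / output overshoot = 8 / 2 = 4.

4:1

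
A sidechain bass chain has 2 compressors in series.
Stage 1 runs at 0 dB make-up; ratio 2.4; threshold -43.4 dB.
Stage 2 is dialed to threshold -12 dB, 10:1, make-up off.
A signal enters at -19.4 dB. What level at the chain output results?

-33.4 dB

Stage 1: overshoot 24 dB → 24/2.4 = 10 dB → -33.4 dB.
Stage 2: -33.4 dB is at or below the -12 dB threshold — no compression; output -33.4 dB.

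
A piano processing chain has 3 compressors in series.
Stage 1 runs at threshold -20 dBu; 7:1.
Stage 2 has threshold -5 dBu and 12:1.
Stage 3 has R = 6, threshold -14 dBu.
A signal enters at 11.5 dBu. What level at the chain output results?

Stage 1: overshoot 31.5 dB → 31.5/7 = 4.5 dB → -15.5 dBu.
Stage 2: -15.5 dBu is at or below the -5 dBu threshold — no compression; output -15.5 dBu.
Stage 3: -15.5 dBu ≤ -14 dBu, so stage 3 doesn't engage; output -15.5 dBu.

-15.5 dBu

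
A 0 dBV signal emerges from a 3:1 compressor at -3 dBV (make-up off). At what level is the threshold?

-4.5 dBV

Input is 4.5 dB above T (since output overshoot × R = input overshoot: (-3 − T)·3 = 0 − T gives T = -4.5 dBV).
Check: -4.5 + (0 − (-4.5))/3 = -4.5 + 1.5 = -3 dBV. ✓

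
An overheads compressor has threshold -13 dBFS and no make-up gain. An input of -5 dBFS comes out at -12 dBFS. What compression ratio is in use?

Input overshoot = -5 − (-13) = 8 dB; output overshoot = -12 − (-13) = 1 dB.
Ratio = 8 / 1 = 8.

8:1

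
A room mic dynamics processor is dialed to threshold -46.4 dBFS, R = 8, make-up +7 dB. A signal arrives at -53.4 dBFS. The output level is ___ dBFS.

-53.4 dBFS is 7 dB below the -46.4 dBFS threshold, so no gain reduction is applied.
Make-up gain adds 7 dB: -53.4 + 7 = -46.4 dBFS.

-46.4 dBFS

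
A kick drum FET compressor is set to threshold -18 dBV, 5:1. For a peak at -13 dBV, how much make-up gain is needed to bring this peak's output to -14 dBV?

3 dB

Overshoot 5 dB → 5/5 = 1 dB after compression, so the compressed level is -18 + 1 = -17 dBV.
Make-up = target − compressed = -14 − (-17) = 3 dB.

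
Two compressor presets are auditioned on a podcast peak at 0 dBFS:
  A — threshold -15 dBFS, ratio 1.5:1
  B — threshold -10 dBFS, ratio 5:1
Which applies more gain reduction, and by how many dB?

B, by 3 dB

A: GR = 15 − 15/1.5 = 5 dB.
B: GR = 10 − 10/5 = 8 dB.
B reduces 3 dB more.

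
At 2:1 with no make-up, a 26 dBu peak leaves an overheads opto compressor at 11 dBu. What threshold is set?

-4 dBu

Let T be the threshold. Output overshoot = (input overshoot)/R, so 11 − T = (26 − T)/2.
2·(11 − T) = 26 − T → 1·T = 22 − 26 = -4.
T = -4/1 = -4 dBu.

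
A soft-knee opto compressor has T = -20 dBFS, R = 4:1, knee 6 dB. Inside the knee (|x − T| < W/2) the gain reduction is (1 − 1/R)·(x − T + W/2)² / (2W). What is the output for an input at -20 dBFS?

x − T + W/2 = -20 − (-20) + 3 = 3.
GR = (1 − 1/4) × 3² / 12 = 0.75 × 9 / 12 = 0.5625 dB.
Output = -20 − 0.5625 = -20.5625 dBFS.

-20.5625 dBFS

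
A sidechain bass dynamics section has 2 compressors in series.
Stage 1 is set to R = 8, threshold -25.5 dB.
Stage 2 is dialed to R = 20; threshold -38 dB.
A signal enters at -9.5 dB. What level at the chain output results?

Stage 1: -9.5 dB is 16 dB over -25.5 dB; at 8:1 that becomes 2 dB over, giving -23.5 dB.
Stage 2: -23.5 dB is 14.5 dB over -38 dB; at 20:1 that becomes 0.725 dB over, giving -37.275 dB.

-37.275 dB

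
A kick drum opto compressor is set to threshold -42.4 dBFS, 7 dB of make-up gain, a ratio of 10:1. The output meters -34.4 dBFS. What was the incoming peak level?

Remove make-up: -34.4 − 7 = -41.4 dBFS.
That's 1 dB above the -42.4 dBFS threshold.
Undo the ratio: input overshoot = 1 × 10 = 10 dB, giving input = -32.4 dBFS.

-32.4 dBFS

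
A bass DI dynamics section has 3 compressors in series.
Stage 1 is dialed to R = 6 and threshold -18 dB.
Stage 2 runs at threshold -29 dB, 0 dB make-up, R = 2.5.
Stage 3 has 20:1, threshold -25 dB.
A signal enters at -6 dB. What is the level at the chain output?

Stage 1: -6 dB is 12 dB over -18 dB; at 6:1 that becomes 2 dB over, giving -16 dB.
Stage 2: overshoot 13 dB → 13/2.5 = 5.2 dB → -23.8 dB.
Stage 3: overshoot 1.2 dB → 1.2/20 = 0.06 dB → -24.94 dB.

-24.94 dB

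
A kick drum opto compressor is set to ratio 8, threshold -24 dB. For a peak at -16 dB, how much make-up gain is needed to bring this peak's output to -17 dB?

6 dB

The peak compresses to -24 + 8/8 = -23 dB.
To reach -17 dB requires -17 − (-23) = 6 dB of make-up.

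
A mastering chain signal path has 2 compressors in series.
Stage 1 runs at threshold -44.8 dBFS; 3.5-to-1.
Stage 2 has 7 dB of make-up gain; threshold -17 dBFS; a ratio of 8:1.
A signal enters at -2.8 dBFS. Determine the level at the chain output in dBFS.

Stage 1: 42 dB above -44.8 dBFS, reduced 3.5:1 to 12 dB above → -32.8 dBFS.
Stage 2: -32.8 dBFS is at or below the -17 dBFS threshold — no compression; make-up brings it to -25.8 dBFS.

-25.8 dBFS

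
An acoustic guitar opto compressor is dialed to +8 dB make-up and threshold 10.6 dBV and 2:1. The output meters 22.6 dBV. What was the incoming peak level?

18.6 dBV

Remove make-up: 22.6 − 8 = 14.6 dBV.
That's 4 dB above the 10.6 dBV threshold.
Before 2:1 compression the overshoot was 4 × 2 = 8 dB, so input = 10.6 + 8 = 18.6 dBV.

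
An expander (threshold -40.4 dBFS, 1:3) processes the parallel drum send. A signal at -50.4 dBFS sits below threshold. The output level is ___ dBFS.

-70.4 dBFS

The input is 10 dB below the -40.4 dBFS threshold.
A 1:3 expander multiplies undershoot by 3: 10 × 3 = 30 dB below threshold.
Output = -40.4 − 30 = -70.4 dBFS.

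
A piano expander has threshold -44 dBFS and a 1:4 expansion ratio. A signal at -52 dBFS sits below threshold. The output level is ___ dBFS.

-76 dBFS

Undershoot = (-44) − (-52) = 8 dB.
At 1:4, that expands to 32 dB under threshold.
Output = -44 − 32 = -76 dBFS.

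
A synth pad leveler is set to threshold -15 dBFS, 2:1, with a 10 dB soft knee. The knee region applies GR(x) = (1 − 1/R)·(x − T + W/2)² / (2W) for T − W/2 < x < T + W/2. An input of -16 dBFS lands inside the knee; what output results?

x − T + W/2 = -16 − (-15) + 5 = 4.
GR = (1 − 1/2) × 4² / 20 = 0.5 × 16 / 20 = 0.4 dB.
Output = -16 − 0.4 = -16.4 dBFS.

-16.4 dBFS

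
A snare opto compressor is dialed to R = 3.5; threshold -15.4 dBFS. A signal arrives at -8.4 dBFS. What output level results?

-13.4 dBFS

The input is 7 dB above the -15.4 dBFS threshold.
3.5:1 compression reduces that to 7/3.5 = 2 dB over.
Output = -15.4 + 2 = -13.4 dBFS.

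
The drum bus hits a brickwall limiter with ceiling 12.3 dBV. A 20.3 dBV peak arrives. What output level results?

12.3 dBV

A brickwall limiter is an ∞:1 compressor: any input above the ceiling is clamped to 12.3 dBV.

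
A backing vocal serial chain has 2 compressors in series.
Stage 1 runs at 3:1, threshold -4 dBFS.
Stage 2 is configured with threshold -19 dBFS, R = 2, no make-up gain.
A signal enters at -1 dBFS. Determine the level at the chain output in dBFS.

-11 dBFS

Stage 1: -1 dBFS is 3 dB over -4 dBFS; at 3:1 that becomes 1 dB over, giving -3 dBFS.
Stage 2: 16 dB above -19 dBFS, reduced 2:1 to 8 dB above → -11 dBFS.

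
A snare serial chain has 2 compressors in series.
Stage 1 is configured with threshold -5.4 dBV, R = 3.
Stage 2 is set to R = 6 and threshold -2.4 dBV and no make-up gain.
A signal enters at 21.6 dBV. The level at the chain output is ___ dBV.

Stage 1: 21.6 dBV is 27 dB over -5.4 dBV; at 3:1 that becomes 9 dB over, giving 3.6 dBV.
Stage 2: 6 dB above -2.4 dBV, reduced 6:1 to 1 dB above → -1.4 dBV.

-1.4 dBV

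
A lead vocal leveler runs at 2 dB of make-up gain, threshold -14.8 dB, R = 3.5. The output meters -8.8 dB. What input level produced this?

-0.8 dB

Before make-up, the level was -8.8 − 2 = -10.8 dB.
Post-compression overshoot = -10.8 − (-14.8) = 4 dB.
Before 3.5:1 compression the overshoot was 4 × 3.5 = 14 dB, so input = -14.8 + 14 = -0.8 dB.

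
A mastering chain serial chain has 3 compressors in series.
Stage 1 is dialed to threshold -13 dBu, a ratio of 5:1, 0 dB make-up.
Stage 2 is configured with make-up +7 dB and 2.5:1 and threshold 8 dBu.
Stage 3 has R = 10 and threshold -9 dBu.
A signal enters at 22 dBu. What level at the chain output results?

-8 dBu

Stage 1: overshoot 35 dB → 35/5 = 7 dB → -6 dBu.
Stage 2: -6 dBu ≤ 8 dBu, so stage 2 doesn't engage; make-up brings it to 1 dBu.
Stage 3: 10 dB above -9 dBu, reduced 10:1 to 1 dB above → -8 dBu.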